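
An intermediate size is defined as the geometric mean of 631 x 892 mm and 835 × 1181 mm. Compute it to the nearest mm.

Short side: √(631 · 835) = √526885 ≈ 725.9 → 726 mm
Long side: √(892 · 1181) = √1053452 ≈ 1026.4 → 1026 mm

726 × 1026 mm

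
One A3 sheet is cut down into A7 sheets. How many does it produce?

16

A3 = 297 × 420 mm; A7 = 74 × 105 mm.
Each halving step doubles the count; 4 steps from A3 to A7.
2^4 = 16.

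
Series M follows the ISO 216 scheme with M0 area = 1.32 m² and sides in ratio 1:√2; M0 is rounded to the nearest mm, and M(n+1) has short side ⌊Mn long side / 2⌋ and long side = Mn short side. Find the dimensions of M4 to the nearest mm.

241 × 341 mm

Let M0's short side be w mm. w · w√2 = 1.32 m² = 1,320,000 mm², so w ≈ 966.1 mm and w√2 ≈ 1366.3 mm → M0 = 966 × 1366 mm.
M1: ⌊1366/2⌋ × 966 = 683 × 966 mm
M2: ⌊966/2⌋ × 683 = 483 × 683 mm
M3: ⌊683/2⌋ × 483 = 341 × 483 mm
M4: ⌊483/2⌋ × 341 = 241 × 341 mm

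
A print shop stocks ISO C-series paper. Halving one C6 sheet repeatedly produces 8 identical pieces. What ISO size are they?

8 = 2^3, so 3 halving steps.
C6 → C7 → … → C9 after 3 steps.

C9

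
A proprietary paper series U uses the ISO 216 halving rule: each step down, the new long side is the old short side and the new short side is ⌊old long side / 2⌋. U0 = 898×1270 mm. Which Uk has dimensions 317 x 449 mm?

U0: 898 × 1270 mm
U1: 635 × 898 mm
U2: 449 × 635 mm
U3: 317 × 449 mm
U4: 224 × 317 mm
→ matches U3.

U3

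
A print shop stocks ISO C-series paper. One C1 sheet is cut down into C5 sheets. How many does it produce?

Each ISO step halves the sheet: 1 × C1 → 2 × C2 → 4 × C3 → 8 × C4 → …
From C1 to C5 is 4 halving steps: 2^4 = 16.

16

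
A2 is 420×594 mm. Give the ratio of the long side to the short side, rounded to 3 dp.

594 / 420 = 1.414
Matches √2 ≈ 1.414 — the ISO 216 defining ratio.

1.414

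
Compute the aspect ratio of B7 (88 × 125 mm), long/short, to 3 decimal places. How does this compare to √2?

1.420

125 / 88 = 1.420
ISO 216 targets √2 ≈ 1.414; the +0.006 deviation is from mm rounding.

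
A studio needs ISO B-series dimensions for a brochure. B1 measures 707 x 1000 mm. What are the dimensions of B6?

125 × 176 mm

B2: ⌊1000/2⌋ × 707 = 500 × 707 mm
B3: ⌊707/2⌋ × 500 = 353 × 500 mm
B4: ⌊500/2⌋ × 353 = 250 × 353 mm
B5: ⌊353/2⌋ × 250 = 176 × 250 mm
B6: ⌊250/2⌋ × 176 = 125 × 176 mm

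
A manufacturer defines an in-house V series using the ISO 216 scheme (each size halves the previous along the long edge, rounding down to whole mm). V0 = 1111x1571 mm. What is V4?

V1: ⌊1571/2⌋ × 1111 = 785 × 1111 mm
V2: ⌊1111/2⌋ × 785 = 555 × 785 mm
V3: ⌊785/2⌋ × 555 = 392 × 555 mm
V4: ⌊555/2⌋ × 392 = 277 × 392 mm

277 × 392 mm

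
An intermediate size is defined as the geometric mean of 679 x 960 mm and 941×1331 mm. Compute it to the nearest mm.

799 × 1130 mm

Short side: √(679 · 941) = √638939 ≈ 799.3 → 799 mm
Long side: √(960 · 1331) = √1277760 ≈ 1130.4 → 1130 mm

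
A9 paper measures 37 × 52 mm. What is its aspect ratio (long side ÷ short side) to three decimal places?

52 / 37 = 1.405
ISO 216 targets √2 ≈ 1.414; the -0.009 deviation is from mm rounding.

1.405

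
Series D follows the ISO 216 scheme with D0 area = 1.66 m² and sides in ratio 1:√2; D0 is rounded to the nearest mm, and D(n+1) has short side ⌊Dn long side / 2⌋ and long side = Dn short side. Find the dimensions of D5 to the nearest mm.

191 × 270 mm

Let D0's short side be w mm. w · w√2 = 1.66 m² = 1,660,000 mm², so w ≈ 1083.4 mm and w√2 ≈ 1532.2 mm → D0 = 1083 × 1532 mm.
D1: ⌊1532/2⌋ × 1083 = 766 × 1083 mm
D2: ⌊1083/2⌋ × 766 = 541 × 766 mm
D3: ⌊766/2⌋ × 541 = 383 × 541 mm
D4: ⌊541/2⌋ × 383 = 270 × 383 mm
D5: ⌊383/2⌋ × 270 = 191 × 270 mm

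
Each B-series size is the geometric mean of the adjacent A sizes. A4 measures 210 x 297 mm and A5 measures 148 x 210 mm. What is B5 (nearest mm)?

Short side: √(210 · 148) = √31080 ≈ 176.3 → 176 mm
Long side: √(297 · 210) = √62370 ≈ 249.7 → 250 mm

176 × 250 mm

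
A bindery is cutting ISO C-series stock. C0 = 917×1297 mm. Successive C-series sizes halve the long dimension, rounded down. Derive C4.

229 × 324 mm

C1: ⌊1297/2⌋ × 917 = 648 × 917 mm
C2: ⌊917/2⌋ × 648 = 458 × 648 mm
C3: ⌊648/2⌋ × 458 = 324 × 458 mm
C4: ⌊458/2⌋ × 324 = 229 × 324 mm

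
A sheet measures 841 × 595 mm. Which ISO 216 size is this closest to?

A1 (594 × 841 mm)

Aspect ratio 841/595 ≈ 1.413 — close to the ISO √2 ≈ 1.414.
In the A-series (A0 area = 1 m²): A1 = 594 × 841 mm.
Off by 1 mm total — nearest standard size.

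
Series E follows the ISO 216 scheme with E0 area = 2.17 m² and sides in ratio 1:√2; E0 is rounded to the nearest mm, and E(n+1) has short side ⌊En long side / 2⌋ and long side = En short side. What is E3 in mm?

Let E0's short side be w mm. w · w√2 = 2.17 m² = 2,170,000 mm², so w ≈ 1238.7 mm and w√2 ≈ 1751.8 mm → E0 = 1239 × 1752 mm.
E1: ⌊1752/2⌋ × 1239 = 876 × 1239 mm
E2: ⌊1239/2⌋ × 876 = 619 × 876 mm
E3: ⌊876/2⌋ × 619 = 438 × 619 mm

438 × 619 mm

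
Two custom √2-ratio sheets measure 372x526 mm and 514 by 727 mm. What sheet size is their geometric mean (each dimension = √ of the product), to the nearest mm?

437 × 618 mm

Short side: √(372 · 514) = √191208 ≈ 437.3 → 437 mm
Long side: √(526 · 727) = √382402 ≈ 618.4 → 618 mm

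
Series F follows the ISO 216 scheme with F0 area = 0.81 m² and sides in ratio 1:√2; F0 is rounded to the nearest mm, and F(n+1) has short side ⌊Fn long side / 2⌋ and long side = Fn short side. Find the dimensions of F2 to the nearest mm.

378 × 535 mm

Let F0's short side be w mm. w · w√2 = 0.81 m² = 810,000 mm², so w ≈ 756.8 mm and w√2 ≈ 1070.3 mm → F0 = 757 × 1070 mm.
F1: ⌊1070/2⌋ × 757 = 535 × 757 mm
F2: ⌊757/2⌋ × 535 = 378 × 535 mm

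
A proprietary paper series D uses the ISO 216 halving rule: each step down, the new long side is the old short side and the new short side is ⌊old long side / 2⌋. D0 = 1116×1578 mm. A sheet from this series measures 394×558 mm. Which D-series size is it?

D0: 1116 × 1578 mm
D1: 789 × 1116 mm
D2: 558 × 789 mm
D3: 394 × 558 mm
D4: 279 × 394 mm
→ matches D3.

D3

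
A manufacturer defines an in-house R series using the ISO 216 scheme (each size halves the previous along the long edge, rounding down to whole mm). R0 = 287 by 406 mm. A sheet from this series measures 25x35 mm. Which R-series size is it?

R0: 287 × 406 mm
R1: 203 × 287 mm
R2: 143 × 203 mm
R3: 101 × 143 mm
R4: 71 × 101 mm
R5: 50 × 71 mm
R6: 35 × 50 mm
R7: 25 × 35 mm
R8: 17 × 25 mm
→ matches R7.

R7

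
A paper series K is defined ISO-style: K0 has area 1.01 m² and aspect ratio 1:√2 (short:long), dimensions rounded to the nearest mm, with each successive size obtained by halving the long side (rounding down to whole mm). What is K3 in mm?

298 × 422 mm

Let K0's short side be w mm. w · w√2 = 1.01 m² = 1,010,000 mm², so w ≈ 845.1 mm and w√2 ≈ 1195.1 mm → K0 = 845 × 1195 mm.
K1: ⌊1195/2⌋ × 845 = 597 × 845 mm
K2: ⌊845/2⌋ × 597 = 422 × 597 mm
K3: ⌊597/2⌋ × 422 = 298 × 422 mm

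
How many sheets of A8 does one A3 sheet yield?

Each ISO step halves the sheet: 1 × A3 → 2 × A4 → 4 × A5 → 8 × A6 → …
From A3 to A8 is 5 halving steps: 2^5 = 32.

32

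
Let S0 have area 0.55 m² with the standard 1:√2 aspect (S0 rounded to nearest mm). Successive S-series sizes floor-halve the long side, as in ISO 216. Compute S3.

220 × 312 mm

Let S0's short side be w mm. w · w√2 = 0.55 m² = 550,000 mm², so w ≈ 623.6 mm and w√2 ≈ 881.9 mm → S0 = 624 × 882 mm.
S1: ⌊882/2⌋ × 624 = 441 × 624 mm
S2: ⌊624/2⌋ × 441 = 312 × 441 mm
S3: ⌊441/2⌋ × 312 = 220 × 312 mm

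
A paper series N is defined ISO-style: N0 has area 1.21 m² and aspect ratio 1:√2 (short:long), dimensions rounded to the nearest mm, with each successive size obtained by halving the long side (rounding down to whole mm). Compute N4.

231 × 327 mm

Let N0's short side be w mm. w · w√2 = 1.21 m² = 1,210,000 mm², so w ≈ 925.0 mm and w√2 ≈ 1308.1 mm → N0 = 925 × 1308 mm.
N1: ⌊1308/2⌋ × 925 = 654 × 925 mm
N2: ⌊925/2⌋ × 654 = 462 × 654 mm
N3: ⌊654/2⌋ × 462 = 327 × 462 mm
N4: ⌊462/2⌋ × 327 = 231 × 327 mm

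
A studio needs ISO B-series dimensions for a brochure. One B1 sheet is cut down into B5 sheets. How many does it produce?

Each ISO step halves the sheet: 1 × B1 → 2 × B2 → 4 × B3 → 8 × B4 → …
From B1 to B5 is 4 halving steps: 2^4 = 16.

16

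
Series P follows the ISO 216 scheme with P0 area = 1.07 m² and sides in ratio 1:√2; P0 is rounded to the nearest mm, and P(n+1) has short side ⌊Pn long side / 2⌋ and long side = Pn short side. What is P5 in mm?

Let P0's short side be w mm. w · w√2 = 1.07 m² = 1,070,000 mm², so w ≈ 869.8 mm and w√2 ≈ 1230.1 mm → P0 = 870 × 1230 mm.
P1: ⌊1230/2⌋ × 870 = 615 × 870 mm
P2: ⌊870/2⌋ × 615 = 435 × 615 mm
P3: ⌊615/2⌋ × 435 = 307 × 435 mm
P4: ⌊435/2⌋ × 307 = 217 × 307 mm
P5: ⌊307/2⌋ × 217 = 153 × 217 mm

153 × 217 mm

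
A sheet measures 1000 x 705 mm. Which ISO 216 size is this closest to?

B1 (707 × 1000 mm)

Aspect ratio 1000/705 ≈ 1.418 — close to the ISO √2 ≈ 1.414.
In the B-series (B0 = 1000 × 1414 mm): B1 = 707 × 1000 mm.
Off by 2 mm total — nearest standard size.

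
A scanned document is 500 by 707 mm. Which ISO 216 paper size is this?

B2 (500 × 707 mm)

Aspect ratio 707/500 ≈ 1.414 — close to the ISO √2 ≈ 1.414.
In the B-series (B0 = 1000 × 1414 mm): B2 = 500 × 707 mm.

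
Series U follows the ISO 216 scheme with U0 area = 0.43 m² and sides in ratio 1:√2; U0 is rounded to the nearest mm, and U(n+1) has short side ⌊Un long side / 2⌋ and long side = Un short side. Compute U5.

Let U0's short side be w mm. w · w√2 = 0.43 m² = 430,000 mm², so w ≈ 551.4 mm and w√2 ≈ 779.8 mm → U0 = 551 × 780 mm.
U1: ⌊780/2⌋ × 551 = 390 × 551 mm
U2: ⌊551/2⌋ × 390 = 275 × 390 mm
U3: ⌊390/2⌋ × 275 = 195 × 275 mm
U4: ⌊275/2⌋ × 195 = 137 × 195 mm
U5: ⌊195/2⌋ × 137 = 97 × 137 mm

97 × 137 mm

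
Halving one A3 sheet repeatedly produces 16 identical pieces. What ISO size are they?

16 = 2^4, so 4 halving steps.
A3 → A4 → … → A7 after 4 steps.

A7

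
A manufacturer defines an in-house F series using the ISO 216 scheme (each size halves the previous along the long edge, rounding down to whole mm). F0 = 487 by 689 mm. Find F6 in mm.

F1: ⌊689/2⌋ × 487 = 344 × 487 mm
F2: ⌊487/2⌋ × 344 = 243 × 344 mm
F3: ⌊344/2⌋ × 243 = 172 × 243 mm
F4: ⌊243/2⌋ × 172 = 121 × 172 mm
F5: ⌊172/2⌋ × 121 = 86 × 121 mm
F6: ⌊121/2⌋ × 86 = 60 × 86 mm

60 × 86 mm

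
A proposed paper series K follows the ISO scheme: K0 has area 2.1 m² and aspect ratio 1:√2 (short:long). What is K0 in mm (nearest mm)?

Let the short side be w mm. Then w · w√2 = 2.1 m² = 2,100,000 mm².
w² = 2,100,000/√2, so w ≈ 1218.6 mm; long side = w√2 ≈ 1723.3 mm.

1219 × 1723 mm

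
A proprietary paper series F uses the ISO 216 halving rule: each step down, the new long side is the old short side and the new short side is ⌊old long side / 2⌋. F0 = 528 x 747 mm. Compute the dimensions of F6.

66 × 93 mm

F1 = 373 × 528 mm (from F0 by 1 halving).
F2: ⌊528/2⌋ × 373 = 264 × 373 mm
F3: ⌊373/2⌋ × 264 = 186 × 264 mm
F4: ⌊264/2⌋ × 186 = 132 × 186 mm
F5: ⌊186/2⌋ × 132 = 93 × 132 mm
F6: ⌊132/2⌋ × 93 = 66 × 93 mm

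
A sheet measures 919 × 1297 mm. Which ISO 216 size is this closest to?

Aspect ratio 1297/919 ≈ 1.411 — close to the ISO √2 ≈ 1.414.
In the C-series (envelope sizes, between A and B): C0 = 917 × 1297 mm.
Off by 2 mm total — nearest standard size.

C0 (917 × 1297 mm)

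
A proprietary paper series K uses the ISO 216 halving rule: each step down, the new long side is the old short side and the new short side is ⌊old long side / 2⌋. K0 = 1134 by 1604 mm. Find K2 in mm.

K1: ⌊1604/2⌋ × 1134 = 802 × 1134 mm
K2: ⌊1134/2⌋ × 802 = 567 × 802 mm

567 × 802 mm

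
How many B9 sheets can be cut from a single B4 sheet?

32

Each ISO step halves the sheet: 1 × B4 → 2 × B5 → 4 × B6 → 8 × B7 → …
From B4 to B9 is 5 halving steps: 2^5 = 32.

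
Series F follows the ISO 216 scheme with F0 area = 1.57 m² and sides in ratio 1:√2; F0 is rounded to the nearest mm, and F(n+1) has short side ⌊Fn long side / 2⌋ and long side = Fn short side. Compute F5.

186 × 263 mm

Let F0's short side be w mm. w · w√2 = 1.57 m² = 1,570,000 mm², so w ≈ 1053.6 mm and w√2 ≈ 1490.1 mm → F0 = 1054 × 1490 mm.
F1: ⌊1490/2⌋ × 1054 = 745 × 1054 mm
F2: ⌊1054/2⌋ × 745 = 527 × 745 mm
F3: ⌊745/2⌋ × 527 = 372 × 527 mm
F4: ⌊527/2⌋ × 372 = 263 × 372 mm
F5: ⌊372/2⌋ × 263 = 186 × 263 mm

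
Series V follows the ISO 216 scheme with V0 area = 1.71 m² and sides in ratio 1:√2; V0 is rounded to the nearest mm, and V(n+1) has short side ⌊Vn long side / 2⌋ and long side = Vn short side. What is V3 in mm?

Let V0's short side be w mm. w · w√2 = 1.71 m² = 1,710,000 mm², so w ≈ 1099.6 mm and w√2 ≈ 1555.1 mm → V0 = 1100 × 1555 mm.
V1: ⌊1555/2⌋ × 1100 = 777 × 1100 mm
V2: ⌊1100/2⌋ × 777 = 550 × 777 mm
V3: ⌊777/2⌋ × 550 = 388 × 550 mm

388 × 550 mm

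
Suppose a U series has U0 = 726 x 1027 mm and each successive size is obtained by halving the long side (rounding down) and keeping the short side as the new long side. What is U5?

U1: ⌊1027/2⌋ × 726 = 513 × 726 mm
U2: ⌊726/2⌋ × 513 = 363 × 513 mm
U3: ⌊513/2⌋ × 363 = 256 × 363 mm
U4: ⌊363/2⌋ × 256 = 181 × 256 mm
U5: ⌊256/2⌋ × 181 = 128 × 181 mm

128 × 181 mm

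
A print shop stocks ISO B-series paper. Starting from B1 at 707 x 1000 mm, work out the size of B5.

B2: ⌊1000/2⌋ × 707 = 500 × 707 mm
B3: ⌊707/2⌋ × 500 = 353 × 500 mm
B4: ⌊500/2⌋ × 353 = 250 × 353 mm
B5: ⌊353/2⌋ × 250 = 176 × 250 mm

176 × 250 mm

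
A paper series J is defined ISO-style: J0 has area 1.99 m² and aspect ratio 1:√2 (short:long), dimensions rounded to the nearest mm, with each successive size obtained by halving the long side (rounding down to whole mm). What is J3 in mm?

Let J0's short side be w mm. w · w√2 = 1.99 m² = 1,990,000 mm², so w ≈ 1186.2 mm and w√2 ≈ 1677.6 mm → J0 = 1186 × 1678 mm.
J1: ⌊1678/2⌋ × 1186 = 839 × 1186 mm
J2: ⌊1186/2⌋ × 839 = 593 × 839 mm
J3: ⌊839/2⌋ × 593 = 419 × 593 mm

419 × 593 mm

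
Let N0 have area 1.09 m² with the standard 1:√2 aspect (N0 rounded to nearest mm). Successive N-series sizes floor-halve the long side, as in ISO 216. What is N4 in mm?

Let N0's short side be w mm. w · w√2 = 1.09 m² = 1,090,000 mm², so w ≈ 877.9 mm and w√2 ≈ 1241.6 mm → N0 = 878 × 1242 mm.
N1: ⌊1242/2⌋ × 878 = 621 × 878 mm
N2: ⌊878/2⌋ × 621 = 439 × 621 mm
N3: ⌊621/2⌋ × 439 = 310 × 439 mm
N4: ⌊439/2⌋ × 310 = 219 × 310 mm

219 × 310 mm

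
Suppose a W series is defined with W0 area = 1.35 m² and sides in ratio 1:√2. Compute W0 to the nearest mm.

Let the short side be w mm. Then w · w√2 = 1.35 m² = 1,350,000 mm².
w² = 1,350,000/√2, so w ≈ 977.0 mm; long side = w√2 ≈ 1381.7 mm.

977 × 1382 mm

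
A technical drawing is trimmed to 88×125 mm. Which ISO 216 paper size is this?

B7 (88 × 125 mm)

Aspect ratio 125/88 ≈ 1.420 — close to the ISO √2 ≈ 1.414.
In the B-series (B0 = 1000 × 1414 mm): B7 = 88 × 125 mm.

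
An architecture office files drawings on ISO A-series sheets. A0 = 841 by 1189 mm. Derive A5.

148 × 210 mm

A1: ⌊1189/2⌋ × 841 = 594 × 841 mm
A2: ⌊841/2⌋ × 594 = 420 × 594 mm
A3: ⌊594/2⌋ × 420 = 297 × 420 mm
A4: ⌊420/2⌋ × 297 = 210 × 297 mm
A5: ⌊297/2⌋ × 210 = 148 × 210 mm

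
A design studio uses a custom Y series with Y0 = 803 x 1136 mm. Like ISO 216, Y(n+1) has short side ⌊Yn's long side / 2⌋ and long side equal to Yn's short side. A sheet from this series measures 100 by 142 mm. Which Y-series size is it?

Y0: 803 × 1136 mm
Y1: 568 × 803 mm
Y2: 401 × 568 mm
Y3: 284 × 401 mm
Y4: 200 × 284 mm
Y5: 142 × 200 mm
Y6: 100 × 142 mm
Y7: 71 × 100 mm
→ matches Y6.

Y6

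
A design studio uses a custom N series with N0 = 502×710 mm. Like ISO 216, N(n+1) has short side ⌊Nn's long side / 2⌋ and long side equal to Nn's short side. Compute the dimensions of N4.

125 × 177 mm

N1 = 355 × 502 mm (from N0 by 1 halving).
N2: ⌊502/2⌋ × 355 = 251 × 355 mm
N3: ⌊355/2⌋ × 251 = 177 × 251 mm
N4: ⌊251/2⌋ × 177 = 125 × 177 mm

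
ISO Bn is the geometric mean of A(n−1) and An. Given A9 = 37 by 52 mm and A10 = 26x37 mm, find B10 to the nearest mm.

31 × 44 mm

Short side: √(37 · 26) = √962 ≈ 31.0 → 31 mm
Long side: √(52 · 37) = √1924 ≈ 43.9 → 44 mm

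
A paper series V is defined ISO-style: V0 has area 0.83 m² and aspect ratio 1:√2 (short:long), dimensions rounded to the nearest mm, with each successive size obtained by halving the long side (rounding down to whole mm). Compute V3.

270 × 383 mm

Let V0's short side be w mm. w · w√2 = 0.83 m² = 830,000 mm², so w ≈ 766.1 mm and w√2 ≈ 1083.4 mm → V0 = 766 × 1083 mm.
V1: ⌊1083/2⌋ × 766 = 541 × 766 mm
V2: ⌊766/2⌋ × 541 = 383 × 541 mm
V3: ⌊541/2⌋ × 383 = 270 × 383 mm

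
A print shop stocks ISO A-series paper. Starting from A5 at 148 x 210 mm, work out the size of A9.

A6: ⌊210/2⌋ × 148 = 105 × 148 mm
A7: ⌊148/2⌋ × 105 = 74 × 105 mm
A8: ⌊105/2⌋ × 74 = 52 × 74 mm
A9: ⌊74/2⌋ × 52 = 37 × 52 mm

37 × 52 mm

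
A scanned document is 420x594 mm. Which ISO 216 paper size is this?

Aspect ratio 594/420 ≈ 1.414 — close to the ISO √2 ≈ 1.414.
In the A-series (A0 area = 1 m²): A2 = 420 × 594 mm.

A2 (420 × 594 mm)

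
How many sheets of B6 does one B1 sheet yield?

32

Each ISO step halves the sheet: 1 × B1 → 2 × B2 → 4 × B3 → 8 × B4 → …
From B1 to B6 is 5 halving steps: 2^5 = 32.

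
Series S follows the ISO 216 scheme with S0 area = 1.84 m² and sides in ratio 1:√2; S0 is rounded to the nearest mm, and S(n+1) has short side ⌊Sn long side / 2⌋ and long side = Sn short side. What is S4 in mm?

Let S0's short side be w mm. w · w√2 = 1.84 m² = 1,840,000 mm², so w ≈ 1140.6 mm and w√2 ≈ 1613.1 mm → S0 = 1141 × 1613 mm.
S1: ⌊1613/2⌋ × 1141 = 806 × 1141 mm
S2: ⌊1141/2⌋ × 806 = 570 × 806 mm
S3: ⌊806/2⌋ × 570 = 403 × 570 mm
S4: ⌊570/2⌋ × 403 = 285 × 403 mm

285 × 403 mm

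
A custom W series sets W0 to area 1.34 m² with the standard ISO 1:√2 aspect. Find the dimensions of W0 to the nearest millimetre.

Let the short side be w mm. Then w · w√2 = 1.34 m² = 1,340,000 mm².
w² = 1,340,000/√2, so w ≈ 973.4 mm; long side = w√2 ≈ 1376.6 mm.

973 × 1377 mm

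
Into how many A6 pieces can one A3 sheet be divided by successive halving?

8

A3 = 297 × 420 mm; A6 = 105 × 148 mm.
Each halving step doubles the count; 3 steps from A3 to A6.
2^3 = 8.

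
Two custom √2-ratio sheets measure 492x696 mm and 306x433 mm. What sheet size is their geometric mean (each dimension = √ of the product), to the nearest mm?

Short side: √(492 · 306) = √150552 ≈ 388.0 → 388 mm
Long side: √(696 · 433) = √301368 ≈ 549.0 → 549 mm

388 × 549 mm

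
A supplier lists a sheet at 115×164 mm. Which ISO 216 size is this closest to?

C6 (114 × 162 mm)

Aspect ratio 164/115 ≈ 1.426 — close to the ISO √2 ≈ 1.414.
In the C-series (envelope sizes, between A and B): C6 = 114 × 162 mm.
Off by 3 mm total — nearest standard size.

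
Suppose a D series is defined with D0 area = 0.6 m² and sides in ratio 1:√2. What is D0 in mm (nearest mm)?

651 × 921 mm

Let the short side be w mm. Then w · w√2 = 0.6 m² = 600,000 mm².
w² = 600,000/√2, so w ≈ 651.4 mm; long side = w√2 ≈ 921.2 mm.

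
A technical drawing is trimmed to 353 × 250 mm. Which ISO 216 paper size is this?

B4 (250 × 353 mm)

Aspect ratio 353/250 ≈ 1.412 — close to the ISO √2 ≈ 1.414.
In the B-series (B0 = 1000 × 1414 mm): B4 = 250 × 353 mm.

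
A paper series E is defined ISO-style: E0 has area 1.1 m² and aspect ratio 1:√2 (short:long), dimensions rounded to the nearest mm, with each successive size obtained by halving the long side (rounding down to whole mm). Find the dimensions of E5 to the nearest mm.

155 × 220 mm

Let E0's short side be w mm. w · w√2 = 1.1 m² = 1,100,000 mm², so w ≈ 881.9 mm and w√2 ≈ 1247.3 mm → E0 = 882 × 1247 mm.
E1: ⌊1247/2⌋ × 882 = 623 × 882 mm
E2: ⌊882/2⌋ × 623 = 441 × 623 mm
E3: ⌊623/2⌋ × 441 = 311 × 441 mm
E4: ⌊441/2⌋ × 311 = 220 × 311 mm
E5: ⌊311/2⌋ × 220 = 155 × 220 mm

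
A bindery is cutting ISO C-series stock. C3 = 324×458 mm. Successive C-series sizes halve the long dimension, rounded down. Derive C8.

57 × 81 mm

C4: ⌊458/2⌋ × 324 = 229 × 324 mm
C5: ⌊324/2⌋ × 229 = 162 × 229 mm
C6: ⌊229/2⌋ × 162 = 114 × 162 mm
C7: ⌊162/2⌋ × 114 = 81 × 114 mm
C8: ⌊114/2⌋ × 81 = 57 × 81 mm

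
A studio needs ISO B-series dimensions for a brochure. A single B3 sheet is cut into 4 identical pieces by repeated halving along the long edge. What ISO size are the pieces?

4 = 2^2, so 2 halving steps.
B3 → B4 → … → B5 after 2 steps.

B5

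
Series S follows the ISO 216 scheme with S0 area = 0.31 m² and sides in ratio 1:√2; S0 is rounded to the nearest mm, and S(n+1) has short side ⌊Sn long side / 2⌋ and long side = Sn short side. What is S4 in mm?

117 × 165 mm

Let S0's short side be w mm. w · w√2 = 0.31 m² = 310,000 mm², so w ≈ 468.2 mm and w√2 ≈ 662.1 mm → S0 = 468 × 662 mm.
S1: ⌊662/2⌋ × 468 = 331 × 468 mm
S2: ⌊468/2⌋ × 331 = 234 × 331 mm
S3: ⌊331/2⌋ × 234 = 165 × 234 mm
S4: ⌊234/2⌋ × 165 = 117 × 165 mm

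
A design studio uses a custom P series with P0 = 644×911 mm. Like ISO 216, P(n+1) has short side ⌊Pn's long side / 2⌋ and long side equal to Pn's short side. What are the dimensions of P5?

113 × 161 mm

P1 = 455 × 644 mm (from P0 by 1 halving).
P2: ⌊644/2⌋ × 455 = 322 × 455 mm
P3: ⌊455/2⌋ × 322 = 227 × 322 mm
P4: ⌊322/2⌋ × 227 = 161 × 227 mm
P5: ⌊227/2⌋ × 161 = 113 × 161 mm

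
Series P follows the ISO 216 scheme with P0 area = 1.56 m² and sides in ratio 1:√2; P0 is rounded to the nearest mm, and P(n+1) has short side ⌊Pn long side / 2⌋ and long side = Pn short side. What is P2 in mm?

Let P0's short side be w mm. w · w√2 = 1.56 m² = 1,560,000 mm², so w ≈ 1050.3 mm and w√2 ≈ 1485.3 mm → P0 = 1050 × 1485 mm.
P1: ⌊1485/2⌋ × 1050 = 742 × 1050 mm
P2: ⌊1050/2⌋ × 742 = 525 × 742 mm

525 × 742 mm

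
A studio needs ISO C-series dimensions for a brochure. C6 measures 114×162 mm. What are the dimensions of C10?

C7: ⌊162/2⌋ × 114 = 81 × 114 mm
C8: ⌊114/2⌋ × 81 = 57 × 81 mm
C9: ⌊81/2⌋ × 57 = 40 × 57 mm
C10: ⌊57/2⌋ × 40 = 28 × 40 mm

28 × 40 mm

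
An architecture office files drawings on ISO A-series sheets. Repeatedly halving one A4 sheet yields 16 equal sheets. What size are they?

A8

16 = 2^4, so 4 halving steps.
A4 → A5 → … → A8 after 4 steps.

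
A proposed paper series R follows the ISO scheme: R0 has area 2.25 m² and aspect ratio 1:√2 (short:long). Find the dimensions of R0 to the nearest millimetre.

1261 × 1784 mm

Let the short side be w mm. Then w · w√2 = 2.25 m² = 2,250,000 mm².
w² = 2,250,000/√2, so w ≈ 1261.3 mm; long side = w√2 ≈ 1783.8 mm.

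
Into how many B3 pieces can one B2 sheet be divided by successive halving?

Each ISO step halves the sheet: 1 × B2 → 2 × B3
From B2 to B3 is 1 halving step: 2^1 = 2.

2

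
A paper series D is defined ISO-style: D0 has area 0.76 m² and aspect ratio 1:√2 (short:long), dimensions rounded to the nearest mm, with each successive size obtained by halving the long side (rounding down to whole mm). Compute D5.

Let D0's short side be w mm. w · w√2 = 0.76 m² = 760,000 mm², so w ≈ 733.1 mm and w√2 ≈ 1036.7 mm → D0 = 733 × 1037 mm.
D1: ⌊1037/2⌋ × 733 = 518 × 733 mm
D2: ⌊733/2⌋ × 518 = 366 × 518 mm
D3: ⌊518/2⌋ × 366 = 259 × 366 mm
D4: ⌊366/2⌋ × 259 = 183 × 259 mm
D5: ⌊259/2⌋ × 183 = 129 × 183 mm

129 × 183 mm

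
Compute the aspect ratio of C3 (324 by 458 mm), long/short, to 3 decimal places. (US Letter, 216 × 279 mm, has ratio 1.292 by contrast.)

1.414

458 / 324 = 1.414
Matches √2 ≈ 1.414 — the ISO 216 defining ratio.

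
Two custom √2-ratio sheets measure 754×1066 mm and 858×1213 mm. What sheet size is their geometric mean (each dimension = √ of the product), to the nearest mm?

804 × 1137 mm

Short side: √(754 · 858) = √646932 ≈ 804.3 → 804 mm
Long side: √(1066 · 1213) = √1293058 ≈ 1137.1 → 1137 mm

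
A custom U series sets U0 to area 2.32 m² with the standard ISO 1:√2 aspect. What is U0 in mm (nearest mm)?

Let the short side be w mm. Then w · w√2 = 2.32 m² = 2,320,000 mm².
w² = 2,320,000/√2, so w ≈ 1280.8 mm; long side = w√2 ≈ 1811.3 mm.

1281 × 1811 mm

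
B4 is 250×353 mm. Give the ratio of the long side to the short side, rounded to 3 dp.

353 / 250 = 1.412
ISO 216 targets √2 ≈ 1.414; the -0.002 deviation is from mm rounding.

1.412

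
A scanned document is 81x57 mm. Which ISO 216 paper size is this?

C8 (57 × 81 mm)

Aspect ratio 81/57 ≈ 1.421 — close to the ISO √2 ≈ 1.414.
In the C-series (envelope sizes, between A and B): C8 = 57 × 81 mm.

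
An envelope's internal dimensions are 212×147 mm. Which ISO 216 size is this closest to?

Aspect ratio 212/147 ≈ 1.442 (ISO target is √2 ≈ 1.414).
In the A-series (A0 area = 1 m²): A5 = 148 × 210 mm.
Off by 3 mm total — nearest standard size.

A5 (148 × 210 mm)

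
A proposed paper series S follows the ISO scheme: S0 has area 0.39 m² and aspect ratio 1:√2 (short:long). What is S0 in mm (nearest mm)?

525 × 743 mm

Let the short side be w mm. Then w · w√2 = 0.39 m² = 390,000 mm².
w² = 390,000/√2, so w ≈ 525.1 mm; long side = w√2 ≈ 742.7 mm.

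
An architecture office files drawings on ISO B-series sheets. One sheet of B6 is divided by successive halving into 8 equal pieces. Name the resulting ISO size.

8 = 2^3, so 3 halving steps.
B6 → B7 → … → B9 after 3 steps.

B9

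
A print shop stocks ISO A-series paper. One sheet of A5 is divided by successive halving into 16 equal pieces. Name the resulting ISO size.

A9

16 = 2^4, so 4 halving steps.
A5 → A6 → … → A9 after 4 steps.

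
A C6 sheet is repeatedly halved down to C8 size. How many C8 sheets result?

Each ISO step halves the sheet: 1 × C6 → 2 × C7 → 4 × C8
From C6 to C8 is 2 halving steps: 2^2 = 4.

4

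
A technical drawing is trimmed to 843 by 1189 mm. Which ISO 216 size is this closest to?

Aspect ratio 1189/843 ≈ 1.410 — close to the ISO √2 ≈ 1.414.
In the A-series (A0 area = 1 m²): A0 = 841 × 1189 mm.
Off by 2 mm total — nearest standard size.

A0 (841 × 1189 mm)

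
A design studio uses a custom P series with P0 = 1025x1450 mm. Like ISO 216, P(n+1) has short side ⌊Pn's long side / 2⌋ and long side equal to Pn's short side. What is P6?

128 × 181 mm

P1: ⌊1450/2⌋ × 1025 = 725 × 1025 mm
P2: ⌊1025/2⌋ × 725 = 512 × 725 mm
P3: ⌊725/2⌋ × 512 = 362 × 512 mm
P4: ⌊512/2⌋ × 362 = 256 × 362 mm
P5: ⌊362/2⌋ × 256 = 181 × 256 mm
P6: ⌊256/2⌋ × 181 = 128 × 181 mm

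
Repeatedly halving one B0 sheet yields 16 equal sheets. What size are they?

B4

16 = 2^4, so 4 halving steps.
B0 → B1 → … → B4 after 4 steps.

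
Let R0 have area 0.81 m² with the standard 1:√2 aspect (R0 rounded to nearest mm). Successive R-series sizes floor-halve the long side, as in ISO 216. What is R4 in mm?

189 × 267 mm

Let R0's short side be w mm. w · w√2 = 0.81 m² = 810,000 mm², so w ≈ 756.8 mm and w√2 ≈ 1070.3 mm → R0 = 757 × 1070 mm.
R1: ⌊1070/2⌋ × 757 = 535 × 757 mm
R2: ⌊757/2⌋ × 535 = 378 × 535 mm
R3: ⌊535/2⌋ × 378 = 267 × 378 mm
R4: ⌊378/2⌋ × 267 = 189 × 267 mm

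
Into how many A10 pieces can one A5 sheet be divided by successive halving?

Each ISO step halves the sheet: 1 × A5 → 2 × A6 → 4 × A7 → 8 × A8 → …
From A5 to A10 is 5 halving steps: 2^5 = 32.

32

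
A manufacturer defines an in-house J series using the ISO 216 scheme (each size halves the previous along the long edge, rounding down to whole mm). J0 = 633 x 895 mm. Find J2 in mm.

J1: ⌊895/2⌋ × 633 = 447 × 633 mm
J2: ⌊633/2⌋ × 447 = 316 × 447 mm

316 × 447 mm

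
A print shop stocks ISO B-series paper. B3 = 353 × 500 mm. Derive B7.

88 × 125 mm

B4: ⌊500/2⌋ × 353 = 250 × 353 mm
B5: ⌊353/2⌋ × 250 = 176 × 250 mm
B6: ⌊250/2⌋ × 176 = 125 × 176 mm
B7: ⌊176/2⌋ × 125 = 88 × 125 mm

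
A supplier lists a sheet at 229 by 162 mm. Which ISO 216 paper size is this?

Aspect ratio 229/162 ≈ 1.414 — close to the ISO √2 ≈ 1.414.
In the C-series (envelope sizes, between A and B): C5 = 162 × 229 mm.

C5 (162 × 229 mm)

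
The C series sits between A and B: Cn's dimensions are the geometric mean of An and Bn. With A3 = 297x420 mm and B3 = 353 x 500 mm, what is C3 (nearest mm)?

324 × 458 mm

Short side: √(297 · 353) = √104841 ≈ 323.8 → 324 mm
Long side: √(420 · 500) = √210000 ≈ 458.3 → 458 mm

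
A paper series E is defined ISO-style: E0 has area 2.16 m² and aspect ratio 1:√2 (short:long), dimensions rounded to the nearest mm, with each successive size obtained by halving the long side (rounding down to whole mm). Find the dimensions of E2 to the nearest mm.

Let E0's short side be w mm. w · w√2 = 2.16 m² = 2,160,000 mm², so w ≈ 1235.9 mm and w√2 ≈ 1747.8 mm → E0 = 1236 × 1748 mm.
E1: ⌊1748/2⌋ × 1236 = 874 × 1236 mm
E2: ⌊1236/2⌋ × 874 = 618 × 874 mm

618 × 874 mm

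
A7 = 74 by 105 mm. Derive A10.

A8: ⌊105/2⌋ × 74 = 52 × 74 mm
A9: ⌊74/2⌋ × 52 = 37 × 52 mm
A10: ⌊52/2⌋ × 37 = 26 × 37 mm

26 × 37 mm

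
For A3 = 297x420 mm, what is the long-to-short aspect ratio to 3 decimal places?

1.414

420 / 297 = 1.414
Matches √2 ≈ 1.414 — the ISO 216 defining ratio.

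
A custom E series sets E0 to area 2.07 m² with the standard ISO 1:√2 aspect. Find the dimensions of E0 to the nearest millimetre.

Let the short side be w mm. Then w · w√2 = 2.07 m² = 2,070,000 mm².
w² = 2,070,000/√2, so w ≈ 1209.8 mm; long side = w√2 ≈ 1711.0 mm.

1210 × 1711 mm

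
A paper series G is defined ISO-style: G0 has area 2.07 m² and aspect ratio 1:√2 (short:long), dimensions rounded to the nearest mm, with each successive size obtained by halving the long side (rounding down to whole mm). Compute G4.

302 × 427 mm

Let G0's short side be w mm. w · w√2 = 2.07 m² = 2,070,000 mm², so w ≈ 1209.8 mm and w√2 ≈ 1711.0 mm → G0 = 1210 × 1711 mm.
G1: ⌊1711/2⌋ × 1210 = 855 × 1210 mm
G2: ⌊1210/2⌋ × 855 = 605 × 855 mm
G3: ⌊855/2⌋ × 605 = 427 × 605 mm
G4: ⌊605/2⌋ × 427 = 302 × 427 mm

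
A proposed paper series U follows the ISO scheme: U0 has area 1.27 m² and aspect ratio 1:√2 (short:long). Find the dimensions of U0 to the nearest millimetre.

Let the short side be w mm. Then w · w√2 = 1.27 m² = 1,270,000 mm².
w² = 1,270,000/√2, so w ≈ 947.6 mm; long side = w√2 ≈ 1340.2 mm.

948 × 1340 mm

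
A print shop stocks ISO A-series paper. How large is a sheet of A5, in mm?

148 × 210 mm

A0 = 841 × 1189 mm (A0 has area 1 m², aspect 1:√2).
A1: ⌊1189/2⌋ × 841 = 594 × 841 mm
A2: ⌊841/2⌋ × 594 = 420 × 594 mm
A3: ⌊594/2⌋ × 420 = 297 × 420 mm
A4: ⌊420/2⌋ × 297 = 210 × 297 mm
A5: ⌊297/2⌋ × 210 = 148 × 210 mm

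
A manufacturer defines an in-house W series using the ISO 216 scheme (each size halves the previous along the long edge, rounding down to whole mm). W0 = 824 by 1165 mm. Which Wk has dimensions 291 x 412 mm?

W0: 824 × 1165 mm
W1: 582 × 824 mm
W2: 412 × 582 mm
W3: 291 × 412 mm
W4: 206 × 291 mm
→ matches W3.

W3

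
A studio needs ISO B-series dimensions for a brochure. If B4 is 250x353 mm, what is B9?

B5: ⌊353/2⌋ × 250 = 176 × 250 mm
B6: ⌊250/2⌋ × 176 = 125 × 176 mm
B7: ⌊176/2⌋ × 125 = 88 × 125 mm
B8: ⌊125/2⌋ × 88 = 62 × 88 mm
B9: ⌊88/2⌋ × 62 = 44 × 62 mm

44 × 62 mm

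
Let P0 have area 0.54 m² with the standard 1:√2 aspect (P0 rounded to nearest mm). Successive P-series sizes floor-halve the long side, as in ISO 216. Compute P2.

Let P0's short side be w mm. w · w√2 = 0.54 m² = 540,000 mm², so w ≈ 617.9 mm and w√2 ≈ 873.9 mm → P0 = 618 × 874 mm.
P1: ⌊874/2⌋ × 618 = 437 × 618 mm
P2: ⌊618/2⌋ × 437 = 309 × 437 mm

309 × 437 mm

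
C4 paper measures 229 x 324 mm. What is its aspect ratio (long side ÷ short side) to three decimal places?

324 / 229 = 1.415
Matches √2 ≈ 1.414 — the ISO 216 defining ratio.

1.415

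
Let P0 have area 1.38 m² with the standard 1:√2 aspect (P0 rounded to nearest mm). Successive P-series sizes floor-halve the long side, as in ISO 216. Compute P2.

494 × 698 mm

Let P0's short side be w mm. w · w√2 = 1.38 m² = 1,380,000 mm², so w ≈ 987.8 mm and w√2 ≈ 1397.0 mm → P0 = 988 × 1397 mm.
P1: ⌊1397/2⌋ × 988 = 698 × 988 mm
P2: ⌊988/2⌋ × 698 = 494 × 698 mm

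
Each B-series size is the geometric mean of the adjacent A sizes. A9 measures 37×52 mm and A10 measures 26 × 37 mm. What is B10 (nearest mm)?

Short side: √(37 · 26) = √962 ≈ 31.0 → 31 mm
Long side: √(52 · 37) = √1924 ≈ 43.9 → 44 mm

31 × 44 mm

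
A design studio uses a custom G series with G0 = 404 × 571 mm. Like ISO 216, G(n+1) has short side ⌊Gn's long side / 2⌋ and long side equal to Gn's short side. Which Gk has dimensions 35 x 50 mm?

G0: 404 × 571 mm
G1: 285 × 404 mm
G2: 202 × 285 mm
G3: 142 × 202 mm
G4: 101 × 142 mm
G5: 71 × 101 mm
G6: 50 × 71 mm
G7: 35 × 50 mm
G8: 25 × 35 mm
→ matches G7.

G7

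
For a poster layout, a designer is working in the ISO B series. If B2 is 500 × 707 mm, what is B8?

B3: ⌊707/2⌋ × 500 = 353 × 500 mm
B4: ⌊500/2⌋ × 353 = 250 × 353 mm
B5: ⌊353/2⌋ × 250 = 176 × 250 mm
B6: ⌊250/2⌋ × 176 = 125 × 176 mm
B7: ⌊176/2⌋ × 125 = 88 × 125 mm
B8: ⌊125/2⌋ × 88 = 62 × 88 mm

62 × 88 mm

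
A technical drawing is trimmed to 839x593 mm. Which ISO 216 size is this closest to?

Aspect ratio 839/593 ≈ 1.415 — close to the ISO √2 ≈ 1.414.
In the A-series (A0 area = 1 m²): A1 = 594 × 841 mm.
Off by 3 mm total — nearest standard size.

A1 (594 × 841 mm)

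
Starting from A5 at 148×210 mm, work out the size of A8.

52 × 74 mm

A6: ⌊210/2⌋ × 148 = 105 × 148 mm
A7: ⌊148/2⌋ × 105 = 74 × 105 mm
A8: ⌊105/2⌋ × 74 = 52 × 74 mm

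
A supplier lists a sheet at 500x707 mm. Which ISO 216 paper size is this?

Aspect ratio 707/500 ≈ 1.414 — close to the ISO √2 ≈ 1.414.
In the B-series (B0 = 1000 × 1414 mm): B2 = 500 × 707 mm.

B2 (500 × 707 mm)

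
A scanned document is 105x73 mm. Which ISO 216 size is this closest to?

Aspect ratio 105/73 ≈ 1.438 (ISO target is √2 ≈ 1.414).
In the A-series (A0 area = 1 m²): A7 = 74 × 105 mm.
Off by 1 mm total — nearest standard size.

A7 (74 × 105 mm)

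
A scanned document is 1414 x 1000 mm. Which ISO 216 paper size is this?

B0 (1000 × 1414 mm)

Aspect ratio 1414/1000 ≈ 1.414 — close to the ISO √2 ≈ 1.414.
In the B-series (B0 = 1000 × 1414 mm): B0 = 1000 × 1414 mm.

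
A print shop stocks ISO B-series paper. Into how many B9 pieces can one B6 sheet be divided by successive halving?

8

B6 = 125 × 176 mm; B9 = 44 × 62 mm.
Each halving step doubles the count; 3 steps from B6 to B9.
2^3 = 8.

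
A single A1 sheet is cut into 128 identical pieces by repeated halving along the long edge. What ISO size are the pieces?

128 = 2^7, so 7 halving steps.
A1 → A2 → … → A8 after 7 steps.

A8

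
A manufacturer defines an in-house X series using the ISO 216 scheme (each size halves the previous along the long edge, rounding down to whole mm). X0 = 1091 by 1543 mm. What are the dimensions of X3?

X1: ⌊1543/2⌋ × 1091 = 771 × 1091 mm
X2: ⌊1091/2⌋ × 771 = 545 × 771 mm
X3: ⌊771/2⌋ × 545 = 385 × 545 mm

385 × 545 mm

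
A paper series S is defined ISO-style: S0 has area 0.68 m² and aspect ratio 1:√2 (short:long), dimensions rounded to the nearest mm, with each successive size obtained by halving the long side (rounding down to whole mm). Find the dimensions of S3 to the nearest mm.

Let S0's short side be w mm. w · w√2 = 0.68 m² = 680,000 mm², so w ≈ 693.4 mm and w√2 ≈ 980.6 mm → S0 = 693 × 981 mm.
S1: ⌊981/2⌋ × 693 = 490 × 693 mm
S2: ⌊693/2⌋ × 490 = 346 × 490 mm
S3: ⌊490/2⌋ × 346 = 245 × 346 mm

245 × 346 mm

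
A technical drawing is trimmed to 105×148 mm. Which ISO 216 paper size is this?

Aspect ratio 148/105 ≈ 1.410 — close to the ISO √2 ≈ 1.414.
In the A-series (A0 area = 1 m²): A6 = 105 × 148 mm.

A6 (105 × 148 mm)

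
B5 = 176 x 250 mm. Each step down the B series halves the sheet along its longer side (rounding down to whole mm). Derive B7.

B6: ⌊250/2⌋ × 176 = 125 × 176 mm
B7: ⌊176/2⌋ × 125 = 88 × 125 mm

88 × 125 mm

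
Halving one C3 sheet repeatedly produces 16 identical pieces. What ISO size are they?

C7

16 = 2^4, so 4 halving steps.
C3 → C4 → … → C7 after 4 steps.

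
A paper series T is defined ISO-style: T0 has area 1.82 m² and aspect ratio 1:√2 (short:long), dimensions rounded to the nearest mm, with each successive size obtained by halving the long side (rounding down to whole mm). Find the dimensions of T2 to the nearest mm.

Let T0's short side be w mm. w · w√2 = 1.82 m² = 1,820,000 mm², so w ≈ 1134.4 mm and w√2 ≈ 1604.3 mm → T0 = 1134 × 1604 mm.
T1: ⌊1604/2⌋ × 1134 = 802 × 1134 mm
T2: ⌊1134/2⌋ × 802 = 567 × 802 mm

567 × 802 mm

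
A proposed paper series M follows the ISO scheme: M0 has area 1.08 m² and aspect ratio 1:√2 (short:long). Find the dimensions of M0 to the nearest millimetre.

874 × 1236 mm

Let the short side be w mm. Then w · w√2 = 1.08 m² = 1,080,000 mm².
w² = 1,080,000/√2, so w ≈ 873.9 mm; long side = w√2 ≈ 1235.9 mm.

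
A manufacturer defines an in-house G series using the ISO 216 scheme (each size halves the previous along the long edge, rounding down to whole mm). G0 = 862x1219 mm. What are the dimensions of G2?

431 × 609 mm

G1: ⌊1219/2⌋ × 862 = 609 × 862 mm
G2: ⌊862/2⌋ × 609 = 431 × 609 mm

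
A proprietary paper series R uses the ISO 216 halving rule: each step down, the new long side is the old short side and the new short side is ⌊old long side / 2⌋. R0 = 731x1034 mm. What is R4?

R1: ⌊1034/2⌋ × 731 = 517 × 731 mm
R2: ⌊731/2⌋ × 517 = 365 × 517 mm
R3: ⌊517/2⌋ × 365 = 258 × 365 mm
R4: ⌊365/2⌋ × 258 = 182 × 258 mm

182 × 258 mm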